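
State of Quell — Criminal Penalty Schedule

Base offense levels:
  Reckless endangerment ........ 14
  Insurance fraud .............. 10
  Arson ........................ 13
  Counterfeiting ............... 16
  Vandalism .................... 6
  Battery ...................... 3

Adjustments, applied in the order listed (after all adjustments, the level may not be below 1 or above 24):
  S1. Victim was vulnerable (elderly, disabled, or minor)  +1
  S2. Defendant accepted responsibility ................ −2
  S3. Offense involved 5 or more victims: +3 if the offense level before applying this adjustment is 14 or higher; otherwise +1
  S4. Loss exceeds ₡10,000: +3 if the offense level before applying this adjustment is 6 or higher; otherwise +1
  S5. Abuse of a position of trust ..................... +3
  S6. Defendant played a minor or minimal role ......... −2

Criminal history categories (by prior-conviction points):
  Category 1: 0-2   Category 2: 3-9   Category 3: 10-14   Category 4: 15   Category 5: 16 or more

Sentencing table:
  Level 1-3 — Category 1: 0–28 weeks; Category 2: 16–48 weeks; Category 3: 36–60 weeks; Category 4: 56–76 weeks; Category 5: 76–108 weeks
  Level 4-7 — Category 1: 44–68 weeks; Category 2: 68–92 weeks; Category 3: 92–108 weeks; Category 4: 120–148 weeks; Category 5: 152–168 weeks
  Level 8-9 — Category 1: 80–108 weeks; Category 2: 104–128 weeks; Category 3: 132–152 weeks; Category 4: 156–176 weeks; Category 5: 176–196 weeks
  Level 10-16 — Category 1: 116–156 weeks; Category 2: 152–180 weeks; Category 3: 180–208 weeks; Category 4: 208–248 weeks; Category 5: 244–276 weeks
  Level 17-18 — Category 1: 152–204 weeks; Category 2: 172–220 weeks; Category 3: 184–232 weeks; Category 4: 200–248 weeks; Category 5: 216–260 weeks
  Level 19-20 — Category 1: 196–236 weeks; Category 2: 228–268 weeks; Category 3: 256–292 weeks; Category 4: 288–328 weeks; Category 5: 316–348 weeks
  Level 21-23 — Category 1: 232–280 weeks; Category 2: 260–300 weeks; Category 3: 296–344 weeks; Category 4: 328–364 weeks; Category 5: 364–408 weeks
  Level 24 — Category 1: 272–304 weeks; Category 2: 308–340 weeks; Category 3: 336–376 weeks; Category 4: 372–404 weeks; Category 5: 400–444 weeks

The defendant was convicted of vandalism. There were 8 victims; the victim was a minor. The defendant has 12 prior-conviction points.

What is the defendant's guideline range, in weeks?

132-152 weeks

Base offense level for vandalism: 6.
S1 applies: 6 + 1 = 7.
S3 applies (level before this adjustment is 7 < 14, so +1): 7 + 1 = 8.
Final offense level: 8.
Criminal history: 12 prior points → Category 3 (10-14).
Level 8 falls in the 8-9 band.
Grid: Level 8-9 × Category 3 = 132-152 weeks.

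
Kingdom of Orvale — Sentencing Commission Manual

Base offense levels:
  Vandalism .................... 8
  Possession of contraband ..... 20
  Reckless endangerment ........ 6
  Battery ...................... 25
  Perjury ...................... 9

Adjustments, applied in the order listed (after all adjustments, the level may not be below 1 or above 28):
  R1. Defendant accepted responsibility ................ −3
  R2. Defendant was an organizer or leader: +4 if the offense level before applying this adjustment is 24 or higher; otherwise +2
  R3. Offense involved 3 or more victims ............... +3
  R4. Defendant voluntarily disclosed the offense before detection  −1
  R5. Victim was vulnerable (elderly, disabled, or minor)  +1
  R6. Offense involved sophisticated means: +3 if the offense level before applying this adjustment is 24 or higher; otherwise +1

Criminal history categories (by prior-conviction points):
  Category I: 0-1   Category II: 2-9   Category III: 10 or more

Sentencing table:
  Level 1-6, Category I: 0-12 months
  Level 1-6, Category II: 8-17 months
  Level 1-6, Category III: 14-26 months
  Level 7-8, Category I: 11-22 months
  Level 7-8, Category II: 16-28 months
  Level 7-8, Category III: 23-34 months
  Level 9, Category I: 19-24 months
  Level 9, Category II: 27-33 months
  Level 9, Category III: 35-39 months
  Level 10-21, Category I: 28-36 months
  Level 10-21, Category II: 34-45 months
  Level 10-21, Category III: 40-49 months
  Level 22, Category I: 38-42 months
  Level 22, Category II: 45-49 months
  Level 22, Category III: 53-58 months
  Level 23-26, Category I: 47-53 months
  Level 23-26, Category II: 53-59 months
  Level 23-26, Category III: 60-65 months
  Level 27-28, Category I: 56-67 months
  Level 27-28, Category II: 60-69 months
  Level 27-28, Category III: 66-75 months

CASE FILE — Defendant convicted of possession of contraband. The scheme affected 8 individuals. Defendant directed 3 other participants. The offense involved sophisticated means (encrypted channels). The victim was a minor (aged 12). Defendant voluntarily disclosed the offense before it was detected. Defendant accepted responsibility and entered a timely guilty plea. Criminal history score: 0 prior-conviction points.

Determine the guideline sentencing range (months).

47-53 months

Base offense level for possession of contraband: 20.
R1 applies: 20 − 3 = 17.
R2 applies (level before this adjustment is 17 < 24, so +2): 17 + 2 = 19.
R3 applies: 19 + 3 = 22.
R4 applies: 22 − 1 = 21.
R5 applies: 21 + 1 = 22.
R6 applies (level before this adjustment is 22 < 24, so +1): 22 + 1 = 23.
Final offense level: 23.
Criminal history: 0 prior points → Category I (0-1).
Level 23 falls in the 23-26 band.
Grid: Level 23-26 × Category I = 47-53 months.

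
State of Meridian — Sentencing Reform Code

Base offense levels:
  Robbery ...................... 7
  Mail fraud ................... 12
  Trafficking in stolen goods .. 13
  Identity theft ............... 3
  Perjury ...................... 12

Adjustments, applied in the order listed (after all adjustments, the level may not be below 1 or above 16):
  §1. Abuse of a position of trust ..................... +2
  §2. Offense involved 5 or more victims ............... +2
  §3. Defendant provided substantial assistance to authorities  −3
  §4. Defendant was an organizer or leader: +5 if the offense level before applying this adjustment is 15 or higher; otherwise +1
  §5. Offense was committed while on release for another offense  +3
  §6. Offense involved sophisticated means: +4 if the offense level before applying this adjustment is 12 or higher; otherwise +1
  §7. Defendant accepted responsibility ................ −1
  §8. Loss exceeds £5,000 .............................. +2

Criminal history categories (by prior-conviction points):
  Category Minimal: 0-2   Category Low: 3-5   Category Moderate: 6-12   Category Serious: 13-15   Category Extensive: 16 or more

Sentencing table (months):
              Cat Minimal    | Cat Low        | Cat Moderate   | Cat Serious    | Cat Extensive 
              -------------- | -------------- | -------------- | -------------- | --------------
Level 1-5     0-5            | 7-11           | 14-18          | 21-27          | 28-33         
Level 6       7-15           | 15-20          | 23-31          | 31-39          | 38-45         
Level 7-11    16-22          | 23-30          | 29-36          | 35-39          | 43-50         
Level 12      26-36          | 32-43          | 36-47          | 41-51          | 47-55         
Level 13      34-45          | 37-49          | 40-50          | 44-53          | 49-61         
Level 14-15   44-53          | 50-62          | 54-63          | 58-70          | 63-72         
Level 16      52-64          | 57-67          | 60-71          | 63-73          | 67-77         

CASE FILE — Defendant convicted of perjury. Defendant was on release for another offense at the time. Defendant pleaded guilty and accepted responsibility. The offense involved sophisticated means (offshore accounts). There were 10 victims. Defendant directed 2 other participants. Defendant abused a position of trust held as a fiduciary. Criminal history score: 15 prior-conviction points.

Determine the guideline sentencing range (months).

63-73 months

Base offense level for perjury: 12.
§1 applies: 12 + 2 = 14.
§2 applies: 14 + 2 = 16.
§3 does not apply.
§4 applies (level before this adjustment is 16 ≥ 15, so +5): 16 + 5 = 21.
§5 applies: 21 + 3 = 24.
§6 applies (level before this adjustment is 24 ≥ 12, so +4): 24 + 4 = 28.
§7 applies: 28 − 1 = 27.
§8 does not apply.
Level 27 exceeds the maximum of 16; capped at 16.
Final offense level: 16.
Criminal history: 15 prior points → Category Serious (13-15).
Level 16 falls in the 16 band.
Grid: Level 16 × Category Serious = 63-73 months.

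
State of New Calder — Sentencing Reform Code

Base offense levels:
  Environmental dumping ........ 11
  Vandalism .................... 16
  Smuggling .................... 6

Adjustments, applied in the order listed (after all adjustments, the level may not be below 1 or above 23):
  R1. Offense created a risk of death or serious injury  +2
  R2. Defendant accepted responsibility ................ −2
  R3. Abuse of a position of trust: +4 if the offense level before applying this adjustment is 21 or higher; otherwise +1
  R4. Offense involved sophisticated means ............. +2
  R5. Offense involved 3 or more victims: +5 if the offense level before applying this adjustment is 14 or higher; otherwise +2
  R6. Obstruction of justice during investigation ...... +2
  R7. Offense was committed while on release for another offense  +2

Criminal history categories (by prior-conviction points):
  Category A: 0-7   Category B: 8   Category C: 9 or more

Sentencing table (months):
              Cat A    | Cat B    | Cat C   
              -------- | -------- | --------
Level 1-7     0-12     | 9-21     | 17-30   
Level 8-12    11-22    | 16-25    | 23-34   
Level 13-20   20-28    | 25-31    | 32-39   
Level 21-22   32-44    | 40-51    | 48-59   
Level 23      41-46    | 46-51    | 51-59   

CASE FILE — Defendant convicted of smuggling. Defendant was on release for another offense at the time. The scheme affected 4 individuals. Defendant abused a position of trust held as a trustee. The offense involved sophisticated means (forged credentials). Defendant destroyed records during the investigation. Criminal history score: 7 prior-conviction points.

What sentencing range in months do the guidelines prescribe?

Base offense level for smuggling: 6.
R1 does not apply.
R2 does not apply.
R3 applies (level before this adjustment is 6 < 21, so +1): 6 + 1 = 7.
R4 applies: 7 + 2 = 9.
R5 applies (level before this adjustment is 9 < 14, so +2): 9 + 2 = 11.
R6 applies: 11 + 2 = 13.
R7 applies: 13 + 2 = 15.
Final offense level: 15.
Criminal history: 7 prior points → Category A (0-7).
Level 15 falls in the 13-20 band.
Grid: Level 13-20 × Category A = 20-28 months.

20-28 months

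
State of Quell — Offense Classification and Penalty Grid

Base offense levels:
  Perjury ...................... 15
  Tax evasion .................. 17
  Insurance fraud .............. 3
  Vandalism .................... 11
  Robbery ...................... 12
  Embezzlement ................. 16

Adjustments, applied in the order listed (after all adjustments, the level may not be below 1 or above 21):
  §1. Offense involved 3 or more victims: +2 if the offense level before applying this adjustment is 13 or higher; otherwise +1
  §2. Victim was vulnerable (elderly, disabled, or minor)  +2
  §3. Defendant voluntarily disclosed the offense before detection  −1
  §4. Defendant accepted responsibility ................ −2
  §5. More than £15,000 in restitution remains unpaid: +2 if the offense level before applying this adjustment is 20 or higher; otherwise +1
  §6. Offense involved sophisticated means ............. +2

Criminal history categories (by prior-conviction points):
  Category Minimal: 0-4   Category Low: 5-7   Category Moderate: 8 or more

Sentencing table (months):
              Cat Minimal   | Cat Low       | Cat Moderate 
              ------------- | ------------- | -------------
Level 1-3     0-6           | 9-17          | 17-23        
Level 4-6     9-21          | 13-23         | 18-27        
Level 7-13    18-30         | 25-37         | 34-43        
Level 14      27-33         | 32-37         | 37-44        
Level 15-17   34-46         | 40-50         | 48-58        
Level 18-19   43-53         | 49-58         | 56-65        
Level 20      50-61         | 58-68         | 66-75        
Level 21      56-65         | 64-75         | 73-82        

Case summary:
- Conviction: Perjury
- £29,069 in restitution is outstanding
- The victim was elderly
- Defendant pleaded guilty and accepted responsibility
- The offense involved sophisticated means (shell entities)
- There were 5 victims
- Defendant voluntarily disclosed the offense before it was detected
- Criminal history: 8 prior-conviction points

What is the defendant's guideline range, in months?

56-65 months

Base offense level for perjury: 15.
§1 applies (level before this adjustment is 15 ≥ 13, so +2): 15 + 2 = 17.
§2 applies: 17 + 2 = 19.
§3 applies: 19 − 1 = 18.
§4 applies: 18 − 2 = 16.
§5 applies (level before this adjustment is 16 < 20, so +1): 16 + 1 = 17.
§6 applies: 17 + 2 = 19.
Final offense level: 19.
Criminal history: 8 prior points → Category Moderate (8+).
Level 19 falls in the 18-19 band.
Grid: Level 18-19 × Category Moderate = 56-65 months.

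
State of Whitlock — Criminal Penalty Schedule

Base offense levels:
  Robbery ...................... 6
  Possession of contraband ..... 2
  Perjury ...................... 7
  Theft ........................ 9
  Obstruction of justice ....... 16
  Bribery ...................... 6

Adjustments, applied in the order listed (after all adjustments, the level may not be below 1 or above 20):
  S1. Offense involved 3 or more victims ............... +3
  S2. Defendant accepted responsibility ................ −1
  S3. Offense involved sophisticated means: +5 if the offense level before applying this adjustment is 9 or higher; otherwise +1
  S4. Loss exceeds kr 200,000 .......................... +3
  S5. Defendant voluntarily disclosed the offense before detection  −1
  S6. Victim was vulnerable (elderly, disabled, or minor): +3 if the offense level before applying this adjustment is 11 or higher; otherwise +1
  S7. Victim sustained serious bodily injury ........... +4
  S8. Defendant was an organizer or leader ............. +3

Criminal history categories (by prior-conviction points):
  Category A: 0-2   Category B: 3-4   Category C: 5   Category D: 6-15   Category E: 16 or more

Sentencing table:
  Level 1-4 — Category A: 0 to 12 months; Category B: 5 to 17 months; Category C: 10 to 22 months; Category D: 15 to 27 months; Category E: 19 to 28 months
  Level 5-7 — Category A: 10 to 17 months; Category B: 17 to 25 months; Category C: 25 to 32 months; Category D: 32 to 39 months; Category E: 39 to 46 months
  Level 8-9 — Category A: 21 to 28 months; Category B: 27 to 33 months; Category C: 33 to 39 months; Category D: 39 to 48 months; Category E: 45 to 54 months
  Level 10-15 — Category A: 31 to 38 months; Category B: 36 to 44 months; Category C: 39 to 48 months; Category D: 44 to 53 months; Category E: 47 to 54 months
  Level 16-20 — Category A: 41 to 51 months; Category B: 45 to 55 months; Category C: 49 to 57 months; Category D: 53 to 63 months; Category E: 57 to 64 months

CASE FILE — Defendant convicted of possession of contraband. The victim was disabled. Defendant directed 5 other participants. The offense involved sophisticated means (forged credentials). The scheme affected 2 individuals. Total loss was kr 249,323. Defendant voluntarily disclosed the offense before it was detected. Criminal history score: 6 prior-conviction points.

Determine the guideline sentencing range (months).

39-48 months

Base offense level for possession of contraband: 2.
S1 does not apply.
S2 does not apply.
S3 applies (level before this adjustment is 2 < 9, so +1): 2 + 1 = 3.
S4 applies: 3 + 3 = 6.
S5 applies: 6 − 1 = 5.
S6 applies (level before this adjustment is 5 < 11, so +1): 5 + 1 = 6.
S7 does not apply.
S8 applies: 6 + 3 = 9.
Final offense level: 9.
Criminal history: 6 prior points → Category D (6-15).
Level 9 falls in the 8-9 band.
Grid: Level 8-9 × Category D = 39-48 months.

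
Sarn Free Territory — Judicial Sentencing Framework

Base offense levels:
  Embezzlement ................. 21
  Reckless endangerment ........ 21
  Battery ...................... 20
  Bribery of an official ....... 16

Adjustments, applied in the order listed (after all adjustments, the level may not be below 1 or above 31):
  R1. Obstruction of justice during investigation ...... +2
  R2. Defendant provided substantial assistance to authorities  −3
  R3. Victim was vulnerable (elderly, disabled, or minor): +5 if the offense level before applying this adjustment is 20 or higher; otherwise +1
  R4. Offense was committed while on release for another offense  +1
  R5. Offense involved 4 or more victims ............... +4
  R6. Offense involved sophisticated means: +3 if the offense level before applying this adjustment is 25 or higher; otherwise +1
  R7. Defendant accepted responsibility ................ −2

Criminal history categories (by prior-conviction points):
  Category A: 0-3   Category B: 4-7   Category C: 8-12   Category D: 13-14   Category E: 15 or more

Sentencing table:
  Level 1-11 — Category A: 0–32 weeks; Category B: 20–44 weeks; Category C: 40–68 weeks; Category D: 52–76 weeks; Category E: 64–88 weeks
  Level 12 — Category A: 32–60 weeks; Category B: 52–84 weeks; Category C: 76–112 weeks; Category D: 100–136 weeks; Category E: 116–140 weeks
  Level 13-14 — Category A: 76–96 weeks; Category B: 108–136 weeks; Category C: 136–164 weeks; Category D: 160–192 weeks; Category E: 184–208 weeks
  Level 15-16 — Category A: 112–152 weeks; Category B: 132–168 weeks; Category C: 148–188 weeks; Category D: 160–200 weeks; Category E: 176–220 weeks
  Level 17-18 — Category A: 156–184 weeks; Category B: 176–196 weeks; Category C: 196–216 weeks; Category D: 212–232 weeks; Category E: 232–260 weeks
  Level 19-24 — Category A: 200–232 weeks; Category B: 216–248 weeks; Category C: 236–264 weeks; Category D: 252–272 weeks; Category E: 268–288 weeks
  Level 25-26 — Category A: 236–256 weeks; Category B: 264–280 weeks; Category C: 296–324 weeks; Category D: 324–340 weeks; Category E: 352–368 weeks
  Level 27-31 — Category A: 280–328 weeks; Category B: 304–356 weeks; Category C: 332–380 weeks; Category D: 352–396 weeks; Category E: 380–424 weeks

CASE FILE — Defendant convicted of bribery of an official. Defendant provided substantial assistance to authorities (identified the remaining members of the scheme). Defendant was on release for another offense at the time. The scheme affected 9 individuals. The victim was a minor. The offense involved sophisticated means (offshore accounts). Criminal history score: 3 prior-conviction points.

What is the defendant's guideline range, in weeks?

Base offense level for bribery of an official: 16.
R1 does not apply.
R2 applies: 16 − 3 = 13.
R3 applies (level before this adjustment is 13 < 20, so +1): 13 + 1 = 14.
R4 applies: 14 + 1 = 15.
R5 applies: 15 + 4 = 19.
R6 applies (level before this adjustment is 19 < 25, so +1): 19 + 1 = 20.
R7 does not apply.
Final offense level: 20.
Criminal history: 3 prior points → Category A (0-3).
Level 20 falls in the 19-24 band.
Grid: Level 19-24 × Category A = 200-232 weeks.

200-232 weeks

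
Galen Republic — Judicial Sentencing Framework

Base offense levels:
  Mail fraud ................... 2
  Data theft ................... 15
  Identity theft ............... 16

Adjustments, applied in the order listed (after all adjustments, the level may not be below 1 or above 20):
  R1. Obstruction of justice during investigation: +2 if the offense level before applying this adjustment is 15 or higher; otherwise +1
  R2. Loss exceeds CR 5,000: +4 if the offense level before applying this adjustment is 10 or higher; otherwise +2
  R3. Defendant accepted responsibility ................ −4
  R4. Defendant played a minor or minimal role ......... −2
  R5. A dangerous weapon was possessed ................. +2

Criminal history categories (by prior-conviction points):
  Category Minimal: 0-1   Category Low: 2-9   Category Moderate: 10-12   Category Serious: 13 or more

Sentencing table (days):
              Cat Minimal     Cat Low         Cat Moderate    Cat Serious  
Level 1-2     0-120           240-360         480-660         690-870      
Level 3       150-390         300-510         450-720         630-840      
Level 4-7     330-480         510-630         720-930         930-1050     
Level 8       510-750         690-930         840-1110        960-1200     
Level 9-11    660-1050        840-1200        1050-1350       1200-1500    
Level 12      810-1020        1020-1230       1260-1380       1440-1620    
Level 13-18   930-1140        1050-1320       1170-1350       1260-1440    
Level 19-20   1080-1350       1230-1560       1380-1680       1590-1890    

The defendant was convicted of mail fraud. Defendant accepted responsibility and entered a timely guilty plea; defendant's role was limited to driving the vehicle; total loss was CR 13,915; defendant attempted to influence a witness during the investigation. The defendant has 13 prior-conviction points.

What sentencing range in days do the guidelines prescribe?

Base offense level for mail fraud: 2.
R1 applies (level before this adjustment is 2 < 15, so +1): 2 + 1 = 3.
R2 applies (level before this adjustment is 3 < 10, so +2): 3 + 2 = 5.
R3 applies: 5 − 4 = 1.
R4 applies: 1 − 2 = -1.
R5 does not apply.
Level -1 is below the minimum of 1; floored at 1.
Final offense level: 1.
Criminal history: 13 prior points → Category Serious (13+).
Level 1 falls in the 1-2 band.
Grid: Level 1-2 × Category Serious = 690-870 days.

690-870 days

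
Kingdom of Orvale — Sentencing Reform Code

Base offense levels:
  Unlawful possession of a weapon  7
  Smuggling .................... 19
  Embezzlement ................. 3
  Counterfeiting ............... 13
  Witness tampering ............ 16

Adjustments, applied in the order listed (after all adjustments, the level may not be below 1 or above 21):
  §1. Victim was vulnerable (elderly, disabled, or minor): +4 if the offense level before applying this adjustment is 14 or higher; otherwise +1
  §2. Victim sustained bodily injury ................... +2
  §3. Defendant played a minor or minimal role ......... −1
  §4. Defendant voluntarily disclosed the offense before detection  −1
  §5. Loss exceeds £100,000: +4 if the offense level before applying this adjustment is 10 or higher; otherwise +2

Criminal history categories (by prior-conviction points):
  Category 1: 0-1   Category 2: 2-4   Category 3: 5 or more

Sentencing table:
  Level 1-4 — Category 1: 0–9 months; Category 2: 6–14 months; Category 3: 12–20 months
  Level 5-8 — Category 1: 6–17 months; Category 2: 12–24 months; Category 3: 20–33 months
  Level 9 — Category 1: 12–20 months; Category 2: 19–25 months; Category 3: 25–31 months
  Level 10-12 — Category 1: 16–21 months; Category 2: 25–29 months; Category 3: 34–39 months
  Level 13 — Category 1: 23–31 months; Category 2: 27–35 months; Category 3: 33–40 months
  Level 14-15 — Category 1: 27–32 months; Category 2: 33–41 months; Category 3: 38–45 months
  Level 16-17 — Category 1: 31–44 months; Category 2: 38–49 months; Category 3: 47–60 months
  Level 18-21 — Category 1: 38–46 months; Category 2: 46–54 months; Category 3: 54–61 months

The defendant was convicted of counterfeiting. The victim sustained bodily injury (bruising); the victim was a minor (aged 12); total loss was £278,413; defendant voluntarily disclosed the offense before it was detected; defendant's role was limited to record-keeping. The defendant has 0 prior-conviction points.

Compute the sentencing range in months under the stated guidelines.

Base offense level for counterfeiting: 13.
§1 applies (level before this adjustment is 13 < 14, so +1): 13 + 1 = 14.
§2 applies: 14 + 2 = 16.
§3 applies: 16 − 1 = 15.
§4 applies: 15 − 1 = 14.
§5 applies (level before this adjustment is 14 ≥ 10, so +4): 14 + 4 = 18.
Final offense level: 18.
Criminal history: 0 prior points → Category 1 (0-1).
Level 18 falls in the 18-21 band.
Grid: Level 18-21 × Category 1 = 38-46 months.

38-46 months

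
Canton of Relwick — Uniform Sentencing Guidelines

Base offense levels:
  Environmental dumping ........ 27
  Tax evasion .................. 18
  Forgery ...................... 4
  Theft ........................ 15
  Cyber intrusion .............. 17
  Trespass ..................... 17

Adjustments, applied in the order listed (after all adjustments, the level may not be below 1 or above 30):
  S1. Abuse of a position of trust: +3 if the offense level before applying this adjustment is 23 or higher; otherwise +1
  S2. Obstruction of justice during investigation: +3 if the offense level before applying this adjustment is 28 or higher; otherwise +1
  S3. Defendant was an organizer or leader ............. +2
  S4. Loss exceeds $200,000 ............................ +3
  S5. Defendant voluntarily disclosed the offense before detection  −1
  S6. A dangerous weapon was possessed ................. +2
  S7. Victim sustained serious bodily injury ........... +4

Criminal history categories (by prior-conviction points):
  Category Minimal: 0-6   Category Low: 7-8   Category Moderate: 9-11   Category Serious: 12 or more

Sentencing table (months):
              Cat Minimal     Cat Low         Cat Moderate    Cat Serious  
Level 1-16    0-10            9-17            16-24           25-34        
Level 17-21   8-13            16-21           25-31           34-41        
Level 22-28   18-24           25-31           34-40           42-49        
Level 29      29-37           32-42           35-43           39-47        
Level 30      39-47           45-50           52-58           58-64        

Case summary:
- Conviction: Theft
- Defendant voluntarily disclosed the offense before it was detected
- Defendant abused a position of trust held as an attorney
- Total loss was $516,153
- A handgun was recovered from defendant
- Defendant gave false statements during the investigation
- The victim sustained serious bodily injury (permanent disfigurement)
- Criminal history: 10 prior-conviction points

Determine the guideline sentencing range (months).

Base offense level for theft: 15.
S1 applies (level before this adjustment is 15 < 23, so +1): 15 + 1 = 16.
S2 applies (level before this adjustment is 16 < 28, so +1): 16 + 1 = 17.
S3 does not apply.
S4 applies: 17 + 3 = 20.
S5 applies: 20 − 1 = 19.
S6 applies: 19 + 2 = 21.
S7 applies: 21 + 4 = 25.
Final offense level: 25.
Criminal history: 10 prior points → Category Moderate (9-11).
Level 25 falls in the 22-28 band.
Grid: Level 22-28 × Category Moderate = 34-40 months.

34-40 months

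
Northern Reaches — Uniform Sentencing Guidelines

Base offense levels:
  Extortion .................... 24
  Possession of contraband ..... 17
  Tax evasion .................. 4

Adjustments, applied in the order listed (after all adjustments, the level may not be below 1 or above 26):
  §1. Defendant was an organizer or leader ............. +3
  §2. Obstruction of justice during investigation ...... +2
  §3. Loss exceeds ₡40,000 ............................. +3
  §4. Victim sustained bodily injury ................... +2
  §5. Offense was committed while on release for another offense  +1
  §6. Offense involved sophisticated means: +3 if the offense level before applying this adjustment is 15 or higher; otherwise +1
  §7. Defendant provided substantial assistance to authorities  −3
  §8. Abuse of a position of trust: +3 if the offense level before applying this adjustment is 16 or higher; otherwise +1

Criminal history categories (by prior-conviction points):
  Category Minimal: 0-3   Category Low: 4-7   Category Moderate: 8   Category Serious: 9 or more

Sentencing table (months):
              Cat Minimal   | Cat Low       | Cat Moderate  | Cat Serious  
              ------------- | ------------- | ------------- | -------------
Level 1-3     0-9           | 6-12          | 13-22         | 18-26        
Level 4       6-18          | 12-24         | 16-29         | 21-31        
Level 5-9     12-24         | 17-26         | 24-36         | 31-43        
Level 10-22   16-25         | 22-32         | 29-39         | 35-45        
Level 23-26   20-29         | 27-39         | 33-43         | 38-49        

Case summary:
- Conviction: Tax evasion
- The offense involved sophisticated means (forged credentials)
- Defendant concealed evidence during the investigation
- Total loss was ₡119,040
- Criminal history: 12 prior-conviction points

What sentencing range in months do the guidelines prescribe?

Base offense level for tax evasion: 4.
§1 does not apply.
§2 applies: 4 + 2 = 6.
§3 applies: 6 + 3 = 9.
§5 does not apply.
§6 applies (level before this adjustment is 9 < 15, so +1): 9 + 1 = 10.
§8 does not apply.
Final offense level: 10.
Criminal history: 12 prior points → Category Serious (9+).
Level 10 falls in the 10-22 band.
Grid: Level 10-22 × Category Serious = 35-45 months.

35-45 months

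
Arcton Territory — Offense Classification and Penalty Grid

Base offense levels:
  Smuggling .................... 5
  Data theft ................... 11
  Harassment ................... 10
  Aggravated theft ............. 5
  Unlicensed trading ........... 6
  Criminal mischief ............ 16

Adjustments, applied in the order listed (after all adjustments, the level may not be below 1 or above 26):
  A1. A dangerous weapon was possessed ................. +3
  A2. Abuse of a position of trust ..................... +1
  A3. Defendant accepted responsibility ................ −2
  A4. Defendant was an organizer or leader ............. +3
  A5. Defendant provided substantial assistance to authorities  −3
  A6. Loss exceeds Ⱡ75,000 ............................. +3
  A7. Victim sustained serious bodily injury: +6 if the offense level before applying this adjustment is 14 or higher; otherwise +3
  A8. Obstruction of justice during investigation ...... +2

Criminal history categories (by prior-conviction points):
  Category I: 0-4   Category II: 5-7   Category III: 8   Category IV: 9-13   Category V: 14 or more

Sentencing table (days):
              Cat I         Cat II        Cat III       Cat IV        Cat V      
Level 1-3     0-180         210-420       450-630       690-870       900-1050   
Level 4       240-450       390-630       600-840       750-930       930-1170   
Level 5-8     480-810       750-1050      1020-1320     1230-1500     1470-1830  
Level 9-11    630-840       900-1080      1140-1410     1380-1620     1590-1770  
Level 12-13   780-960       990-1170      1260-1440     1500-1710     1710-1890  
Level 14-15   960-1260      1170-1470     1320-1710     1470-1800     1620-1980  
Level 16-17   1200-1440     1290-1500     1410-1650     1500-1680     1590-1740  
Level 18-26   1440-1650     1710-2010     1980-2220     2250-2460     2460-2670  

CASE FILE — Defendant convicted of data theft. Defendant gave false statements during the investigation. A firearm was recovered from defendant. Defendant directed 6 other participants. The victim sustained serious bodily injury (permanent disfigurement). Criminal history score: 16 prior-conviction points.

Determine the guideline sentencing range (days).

2460-2670 days

Base offense level for data theft: 11.
A1 applies: 11 + 3 = 14.
A3 does not apply.
A4 applies: 14 + 3 = 17.
A5 does not apply.
A6 does not apply.
A7 applies (level before this adjustment is 17 ≥ 14, so +6): 17 + 6 = 23.
A8 applies: 23 + 2 = 25.
Final offense level: 25.
Criminal history: 16 prior points → Category V (14+).
Level 25 falls in the 18-26 band.
Grid: Level 18-26 × Category V = 2460-2670 days.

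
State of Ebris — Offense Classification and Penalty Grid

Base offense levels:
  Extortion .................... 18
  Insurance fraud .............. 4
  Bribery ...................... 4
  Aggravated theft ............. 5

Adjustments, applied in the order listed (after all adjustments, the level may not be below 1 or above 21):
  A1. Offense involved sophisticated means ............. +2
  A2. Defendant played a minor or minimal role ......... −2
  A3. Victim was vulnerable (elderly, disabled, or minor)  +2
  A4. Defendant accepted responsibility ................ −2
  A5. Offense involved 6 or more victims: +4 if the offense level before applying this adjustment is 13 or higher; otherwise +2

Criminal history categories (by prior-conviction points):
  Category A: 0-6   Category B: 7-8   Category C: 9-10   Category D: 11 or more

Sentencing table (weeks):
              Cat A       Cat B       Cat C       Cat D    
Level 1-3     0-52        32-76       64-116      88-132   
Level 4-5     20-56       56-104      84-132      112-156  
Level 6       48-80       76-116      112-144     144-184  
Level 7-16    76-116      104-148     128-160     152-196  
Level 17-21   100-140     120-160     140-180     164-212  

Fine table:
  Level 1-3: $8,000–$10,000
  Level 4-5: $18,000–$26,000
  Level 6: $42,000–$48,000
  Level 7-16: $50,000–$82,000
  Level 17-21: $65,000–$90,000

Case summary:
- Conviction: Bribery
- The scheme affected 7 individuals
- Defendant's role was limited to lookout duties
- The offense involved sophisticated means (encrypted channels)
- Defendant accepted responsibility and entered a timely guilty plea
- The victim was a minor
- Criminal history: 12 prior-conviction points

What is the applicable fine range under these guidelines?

Base offense level for bribery: 4.
A1 applies: 4 + 2 = 6.
A2 applies: 6 − 2 = 4.
A3 applies: 4 + 2 = 6.
A4 applies: 6 − 2 = 4.
A5 applies (level before this adjustment is 4 < 13, so +2): 4 + 2 = 6.
Final offense level: 6.
Level 6 falls in the 6 band.
Fine table: Level 6 → $42,000–$48,000.

$42,000–$48,000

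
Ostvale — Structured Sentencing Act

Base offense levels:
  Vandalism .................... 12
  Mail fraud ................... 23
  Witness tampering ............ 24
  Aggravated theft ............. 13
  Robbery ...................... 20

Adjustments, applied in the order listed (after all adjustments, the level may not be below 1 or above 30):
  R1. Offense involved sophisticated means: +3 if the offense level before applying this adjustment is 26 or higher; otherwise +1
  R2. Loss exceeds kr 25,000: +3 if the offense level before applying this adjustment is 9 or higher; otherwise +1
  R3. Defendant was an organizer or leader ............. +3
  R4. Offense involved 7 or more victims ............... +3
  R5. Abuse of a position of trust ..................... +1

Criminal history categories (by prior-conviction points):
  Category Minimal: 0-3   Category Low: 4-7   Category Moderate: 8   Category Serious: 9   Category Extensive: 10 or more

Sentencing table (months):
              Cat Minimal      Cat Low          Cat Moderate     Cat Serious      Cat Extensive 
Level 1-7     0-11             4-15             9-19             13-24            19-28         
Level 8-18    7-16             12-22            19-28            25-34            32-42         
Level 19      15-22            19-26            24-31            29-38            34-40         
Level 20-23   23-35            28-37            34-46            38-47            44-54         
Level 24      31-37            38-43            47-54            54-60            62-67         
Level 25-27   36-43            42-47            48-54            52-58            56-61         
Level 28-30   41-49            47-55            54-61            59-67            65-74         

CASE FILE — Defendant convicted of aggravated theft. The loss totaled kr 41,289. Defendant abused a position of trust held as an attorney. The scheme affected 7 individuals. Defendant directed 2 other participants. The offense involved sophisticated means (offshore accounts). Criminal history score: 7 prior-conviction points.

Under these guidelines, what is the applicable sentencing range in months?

Base offense level for aggravated theft: 13.
R1 applies (level before this adjustment is 13 < 26, so +1): 13 + 1 = 14.
R2 applies (level before this adjustment is 14 ≥ 9, so +3): 14 + 3 = 17.
R3 applies: 17 + 3 = 20.
R4 applies: 20 + 3 = 23.
R5 applies: 23 + 1 = 24.
Final offense level: 24.
Criminal history: 7 prior points → Category Low (4-7).
Level 24 falls in the 24 band.
Grid: Level 24 × Category Low = 38-43 months.

38-43 months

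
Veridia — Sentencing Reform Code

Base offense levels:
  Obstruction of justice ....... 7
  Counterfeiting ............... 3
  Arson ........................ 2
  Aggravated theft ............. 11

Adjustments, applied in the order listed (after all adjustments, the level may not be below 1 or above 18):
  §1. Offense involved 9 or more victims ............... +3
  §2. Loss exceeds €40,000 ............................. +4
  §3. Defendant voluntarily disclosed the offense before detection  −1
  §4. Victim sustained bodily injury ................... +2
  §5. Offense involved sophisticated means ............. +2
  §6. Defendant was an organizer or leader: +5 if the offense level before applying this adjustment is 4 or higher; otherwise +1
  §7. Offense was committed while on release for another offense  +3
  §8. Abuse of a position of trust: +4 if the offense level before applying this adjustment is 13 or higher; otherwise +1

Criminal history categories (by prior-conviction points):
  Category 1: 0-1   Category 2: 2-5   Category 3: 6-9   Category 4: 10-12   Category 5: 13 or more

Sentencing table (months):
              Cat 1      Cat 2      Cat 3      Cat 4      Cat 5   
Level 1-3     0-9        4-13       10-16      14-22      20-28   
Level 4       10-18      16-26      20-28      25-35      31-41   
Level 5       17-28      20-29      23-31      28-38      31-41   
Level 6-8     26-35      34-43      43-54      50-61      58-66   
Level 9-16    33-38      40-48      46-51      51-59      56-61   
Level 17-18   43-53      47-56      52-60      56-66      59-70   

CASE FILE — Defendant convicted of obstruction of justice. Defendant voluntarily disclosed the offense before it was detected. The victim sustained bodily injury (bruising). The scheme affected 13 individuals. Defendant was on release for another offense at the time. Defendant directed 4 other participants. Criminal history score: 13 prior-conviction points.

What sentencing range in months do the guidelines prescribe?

59-70 months

Base offense level for obstruction of justice: 7.
§1 applies: 7 + 3 = 10.
§3 applies: 10 − 1 = 9.
§4 applies: 9 + 2 = 11.
§6 applies (level before this adjustment is 11 ≥ 4, so +5): 11 + 5 = 16.
§7 applies: 16 + 3 = 19.
§8 does not apply.
Level 19 exceeds the maximum of 18; capped at 18.
Final offense level: 18.
Criminal history: 13 prior points → Category 5 (13+).
Level 18 falls in the 17-18 band.
Grid: Level 17-18 × Category 5 = 59-70 months.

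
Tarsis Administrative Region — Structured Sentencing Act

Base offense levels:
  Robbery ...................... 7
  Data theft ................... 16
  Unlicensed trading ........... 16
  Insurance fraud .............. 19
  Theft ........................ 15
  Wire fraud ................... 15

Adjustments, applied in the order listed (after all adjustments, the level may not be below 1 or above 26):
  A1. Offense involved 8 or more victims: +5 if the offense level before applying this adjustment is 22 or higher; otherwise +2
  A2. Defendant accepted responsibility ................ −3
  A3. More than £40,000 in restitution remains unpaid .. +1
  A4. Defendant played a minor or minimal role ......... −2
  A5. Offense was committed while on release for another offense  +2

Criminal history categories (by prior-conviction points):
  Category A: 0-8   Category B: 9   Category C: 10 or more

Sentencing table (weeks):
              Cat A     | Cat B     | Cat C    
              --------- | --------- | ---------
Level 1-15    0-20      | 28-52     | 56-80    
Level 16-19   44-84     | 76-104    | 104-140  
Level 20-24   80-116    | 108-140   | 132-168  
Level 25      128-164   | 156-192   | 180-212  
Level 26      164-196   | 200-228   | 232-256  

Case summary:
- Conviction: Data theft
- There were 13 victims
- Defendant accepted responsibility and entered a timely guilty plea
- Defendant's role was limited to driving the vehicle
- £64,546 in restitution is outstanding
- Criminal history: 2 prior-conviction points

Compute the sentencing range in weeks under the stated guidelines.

Base offense level for data theft: 16.
A1 applies (level before this adjustment is 16 < 22, so +2): 16 + 2 = 18.
A2 applies: 18 − 3 = 15.
A3 applies: 15 + 1 = 16.
A4 applies: 16 − 2 = 14.
Final offense level: 14.
Criminal history: 2 prior points → Category A (0-8).
Level 14 falls in the 1-15 band.
Grid: Level 1-15 × Category A = 0-20 weeks.

0-20 weeks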